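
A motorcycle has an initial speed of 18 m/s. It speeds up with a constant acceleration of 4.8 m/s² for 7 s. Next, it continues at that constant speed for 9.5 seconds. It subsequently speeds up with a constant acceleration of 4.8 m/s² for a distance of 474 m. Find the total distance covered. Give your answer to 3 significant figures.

Phase 1 (accelerating): v₀ = 18.0 m/s, a = 4.8 m/s².
v = v₀ + at = 18.0 + (4.8)(7) = 51.6 m/s
Δx = v₀t + ½at² = 18.0·7 + 0.5·4.8·7² = 244 m

Phase 2 (constant speed): v₀ = 51.6 m/s, a = 0 m/s².
v = v₀ + at = 51.6 + (0)(9.5) = 51.6 m/s
Δx = v₀t + ½at² = 51.6·9.5 + 0.5·0·9.5² = 490 m

Phase 3 (accelerating): v₀ = 51.6 m/s, a = 4.8 m/s².
v² = v₀² + 2aΔx = 51.6² + 2·4.8·474 = 7210 → v = 84.9 m/s
t = (v − v₀)/a = (84.9 − 51.6)/4.8 = 6.94 s
Total distance = 244 + 490 + 474 = 1210 m

1210 m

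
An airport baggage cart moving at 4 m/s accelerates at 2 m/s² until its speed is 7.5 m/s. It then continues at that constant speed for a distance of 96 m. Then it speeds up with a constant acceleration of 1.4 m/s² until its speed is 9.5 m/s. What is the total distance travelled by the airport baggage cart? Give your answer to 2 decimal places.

118.21 m

Phase 1 (accelerating): v₀ = 4.00 m/s, a = 2 m/s².
v = v₀ + at → t = (7.5 − 4.00) / 2 = 1.75 s
v² = v₀² + 2aΔx → Δx = (7.5² − 4.00²)/(2·2) = 10.1 m

Phase 2 (constant speed): v₀ = 7.50 m/s, a = 0 m/s².
Constant speed: t = d/v = 96/7.50 = 12.8 s

Phase 3 (accelerating): v₀ = 7.50 m/s, a = 1.4 m/s².
v = v₀ + at → t = (9.5 − 7.50) / 1.4 = 1.43 s
v² = v₀² + 2aΔx → Δx = (9.5² − 7.50²)/(2·1.4) = 12.1 m
Total distance = 10.1 + 96.0 + 12.1 = 118 m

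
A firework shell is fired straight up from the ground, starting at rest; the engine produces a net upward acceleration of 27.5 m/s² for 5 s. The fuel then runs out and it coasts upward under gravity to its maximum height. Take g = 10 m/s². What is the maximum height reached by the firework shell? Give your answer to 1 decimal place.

Phase 1 (powered ascent): v₀ = 0 m/s, a = 27.5 m/s².
v = v₀ + at = 0 + (27.5)(5) = 138 m/s
Δx = v₀t + ½at² = 0·5 + 0.5·27.5·5² = 344 m

Phase 2 (coasting upward): v₀ = 138 m/s, a = -10 m/s².
v = v₀ + at → t = (0 − 138) / -10 = 13.8 s
v² = v₀² + 2aΔx → Δx = (0² − 138²)/(2·-10) = 945 m
Maximum height = 344 + 945 = 1290 m

1289.1 m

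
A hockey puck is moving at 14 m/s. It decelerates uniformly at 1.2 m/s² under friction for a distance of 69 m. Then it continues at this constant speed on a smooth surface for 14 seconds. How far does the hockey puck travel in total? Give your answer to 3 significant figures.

146 m

Phase 1 (decelerating): v₀ = 14.0 m/s, a = -1.2 m/s².
v² = v₀² + 2aΔx = 14.0² + 2·-1.2·69 = 30.4 → v = 5.51 m/s
t = (v − v₀)/a = (5.51 − 14.0)/-1.2 = 7.07 s

Phase 2 (constant speed): v₀ = 5.51 m/s, a = 0 m/s².
v = v₀ + at = 5.51 + (0)(14) = 5.51 m/s
Δx = v₀t + ½at² = 5.51·14 + 0.5·0·14² = 77.2 m
Total distance = 69.0 + 77.2 = 146 m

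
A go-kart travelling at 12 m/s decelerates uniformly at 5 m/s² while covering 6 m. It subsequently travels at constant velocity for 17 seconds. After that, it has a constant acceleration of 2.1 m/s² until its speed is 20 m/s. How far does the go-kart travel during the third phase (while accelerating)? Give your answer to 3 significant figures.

Phase 1 (decelerating): v₀ = 12.0 m/s, a = -5 m/s².
v² = v₀² + 2aΔx = 12.0² + 2·-5·6 = 84.0 → v = 9.17 m/s
t = (v − v₀)/a = (9.17 − 12.0)/-5 = 0.567 s

Phase 2 (constant speed): v₀ = 9.17 m/s, a = 0 m/s².
v = v₀ + at = 9.17 + (0)(17) = 9.17 m/s
Δx = v₀t + ½at² = 9.17·17 + 0.5·0·17² = 156 m

Phase 3 (accelerating): v₀ = 9.17 m/s, a = 2.1 m/s².
v = v₀ + at → t = (20 − 9.17) / 2.1 = 5.16 s
v² = v₀² + 2aΔx → Δx = (20² − 9.17²)/(2·2.1) = 75.2 m
Distance in phase 3 = 75.2 m

75.2 m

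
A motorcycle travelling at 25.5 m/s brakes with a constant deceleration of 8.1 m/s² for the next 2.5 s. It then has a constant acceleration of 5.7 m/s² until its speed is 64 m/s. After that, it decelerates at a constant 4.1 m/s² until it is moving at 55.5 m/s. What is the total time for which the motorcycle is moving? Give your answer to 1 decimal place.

14.9 s

Phase 1 (decelerating): v₀ = 25.5 m/s, a = -8.1 m/s².
v = v₀ + at = 25.5 + (-8.1)(2.5) = 5.25 m/s
Δx = v₀t + ½at² = 25.5·2.5 + 0.5·-8.1·2.5² = 38.4 m

Phase 2 (accelerating): v₀ = 5.25 m/s, a = 5.7 m/s².
v = v₀ + at → t = (64 − 5.25) / 5.7 = 10.3 s
v² = v₀² + 2aΔx → Δx = (64² − 5.25²)/(2·5.7) = 357 m

Phase 3 (decelerating): v₀ = 64.0 m/s, a = -4.1 m/s².
v = v₀ + at → t = (55.5 − 64.0) / -4.1 = 2.07 s
v² = v₀² + 2aΔx → Δx = (55.5² − 64.0²)/(2·-4.1) = 124 m
Total time = 2.50 + 10.3 + 2.07 = 14.9 s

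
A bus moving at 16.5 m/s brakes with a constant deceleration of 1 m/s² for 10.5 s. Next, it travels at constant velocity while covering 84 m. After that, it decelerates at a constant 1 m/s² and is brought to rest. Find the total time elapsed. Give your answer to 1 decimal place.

Phase 1 (decelerating): v₀ = 16.5 m/s, a = -1 m/s².
v = v₀ + at = 16.5 + (-1)(10.5) = 6.00 m/s
Δx = v₀t + ½at² = 16.5·10.5 + 0.5·-1·10.5² = 118 m

Phase 2 (constant speed): v₀ = 6.00 m/s, a = 0 m/s².
Constant speed: t = d/v = 84/6.00 = 14.0 s

Phase 3 (decelerating): v₀ = 6.00 m/s, a = -1 m/s².
v = v₀ + at → t = (0 − 6.00) / -1 = 6.00 s
v² = v₀² + 2aΔx → Δx = (0² − 6.00²)/(2·-1) = 18.0 m
Total time = 10.5 + 14.0 + 6.00 = 30.5 s

30.5 s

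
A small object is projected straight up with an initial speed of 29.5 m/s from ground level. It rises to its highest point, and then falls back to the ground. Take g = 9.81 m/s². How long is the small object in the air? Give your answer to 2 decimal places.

Phase 1 (rising): v₀ = 29.5 m/s, a = -9.81 m/s².
v = v₀ + at → t = (0 − 29.5) / -9.81 = 3.01 s
v² = v₀² + 2aΔx → Δx = (0² − 29.5²)/(2·-9.81) = 44.4 m

Phase 2 (falling): v₀ = 0 m/s, a = -9.81 m/s².
Falls 44.4 m from rest: t = √(2·44.4/9.81) = 3.01 s; v = g·t = 29.5 m/s.
Total time = 3.01 + 3.01 = 6.01 s

6.01 s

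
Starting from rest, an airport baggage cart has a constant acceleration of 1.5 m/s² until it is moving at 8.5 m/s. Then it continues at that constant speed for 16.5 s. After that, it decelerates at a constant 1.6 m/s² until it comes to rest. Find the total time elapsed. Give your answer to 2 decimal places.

Phase 1 (accelerating): v₀ = 0 m/s, a = 1.5 m/s².
v = v₀ + at → t = (8.5 − 0) / 1.5 = 5.67 s
v² = v₀² + 2aΔx → Δx = (8.5² − 0²)/(2·1.5) = 24.1 m

Phase 2 (constant speed): v₀ = 8.50 m/s, a = 0 m/s².
v = v₀ + at = 8.50 + (0)(16.5) = 8.50 m/s
Δx = v₀t + ½at² = 8.50·16.5 + 0.5·0·16.5² = 140 m

Phase 3 (decelerating): v₀ = 8.50 m/s, a = -1.6 m/s².
v = v₀ + at → t = (0 − 8.50) / -1.6 = 5.31 s
v² = v₀² + 2aΔx → Δx = (0² − 8.50²)/(2·-1.6) = 22.6 m
Total time = 5.67 + 16.5 + 5.31 = 27.5 s

27.48 s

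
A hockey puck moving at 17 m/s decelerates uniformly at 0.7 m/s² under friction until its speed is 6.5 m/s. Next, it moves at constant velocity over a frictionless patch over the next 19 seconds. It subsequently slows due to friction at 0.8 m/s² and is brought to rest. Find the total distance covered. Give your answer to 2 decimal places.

Phase 1 (decelerating): v₀ = 17.0 m/s, a = -0.7 m/s².
v = v₀ + at → t = (6.5 − 17.0) / -0.7 = 15.0 s
v² = v₀² + 2aΔx → Δx = (6.5² − 17.0²)/(2·-0.7) = 176 m

Phase 2 (constant speed): v₀ = 6.50 m/s, a = 0 m/s².
v = v₀ + at = 6.50 + (0)(19) = 6.50 m/s
Δx = v₀t + ½at² = 6.50·19 + 0.5·0·19² = 124 m

Phase 3 (decelerating): v₀ = 6.50 m/s, a = -0.8 m/s².
v = v₀ + at → t = (0 − 6.50) / -0.8 = 8.12 s
v² = v₀² + 2aΔx → Δx = (0² − 6.50²)/(2·-0.8) = 26.4 m
Total distance = 176 + 124 + 26.4 = 326 m

326.16 m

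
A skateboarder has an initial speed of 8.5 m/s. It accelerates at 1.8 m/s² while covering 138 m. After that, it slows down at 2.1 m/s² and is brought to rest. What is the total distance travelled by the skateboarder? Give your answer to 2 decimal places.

Phase 1 (accelerating): v₀ = 8.50 m/s, a = 1.8 m/s².
v² = v₀² + 2aΔx = 8.50² + 2·1.8·138 = 569 → v = 23.9 m/s
t = (v − v₀)/a = (23.9 − 8.50)/1.8 = 8.53 s

Phase 2 (decelerating): v₀ = 23.9 m/s, a = -2.1 m/s².
v = v₀ + at → t = (0 − 23.9) / -2.1 = 11.4 s
v² = v₀² + 2aΔx → Δx = (0² − 23.9²)/(2·-2.1) = 135 m
Total distance = 138 + 135 = 273 m

273.49 m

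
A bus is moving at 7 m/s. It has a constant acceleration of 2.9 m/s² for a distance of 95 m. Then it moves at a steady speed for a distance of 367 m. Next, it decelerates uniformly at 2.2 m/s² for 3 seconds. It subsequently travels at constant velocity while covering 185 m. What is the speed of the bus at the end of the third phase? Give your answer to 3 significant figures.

17.9 m/s

Phase 1 (accelerating): v₀ = 7.00 m/s, a = 2.9 m/s².
v² = v₀² + 2aΔx = 7.00² + 2·2.9·95 = 600 → v = 24.5 m/s
t = (v − v₀)/a = (24.5 − 7.00)/2.9 = 6.03 s

Phase 2 (constant speed): v₀ = 24.5 m/s, a = 0 m/s².
Constant speed: t = d/v = 367/24.5 = 15.0 s

Phase 3 (decelerating): v₀ = 24.5 m/s, a = -2.2 m/s².
v = v₀ + at = 24.5 + (-2.2)(3) = 17.9 m/s
Δx = v₀t + ½at² = 24.5·3 + 0.5·-2.2·3² = 63.6 m
Speed at end of phase 3 = 17.9 m/s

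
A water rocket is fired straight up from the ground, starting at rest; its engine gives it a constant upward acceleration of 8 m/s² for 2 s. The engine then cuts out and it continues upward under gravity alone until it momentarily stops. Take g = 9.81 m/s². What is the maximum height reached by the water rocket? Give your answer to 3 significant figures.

Phase 1 (powered ascent): v₀ = 0 m/s, a = 8 m/s².
v = v₀ + at = 0 + (8)(2) = 16.0 m/s
Δx = v₀t + ½at² = 0·2 + 0.5·8·2² = 16.0 m

Phase 2 (coasting upward): v₀ = 16.0 m/s, a = -9.81 m/s².
v = v₀ + at → t = (0 − 16.0) / -9.81 = 1.63 s
v² = v₀² + 2aΔx → Δx = (0² − 16.0²)/(2·-9.81) = 13.0 m
Maximum height = 16.0 + 13.0 = 29.0 m

29.0 m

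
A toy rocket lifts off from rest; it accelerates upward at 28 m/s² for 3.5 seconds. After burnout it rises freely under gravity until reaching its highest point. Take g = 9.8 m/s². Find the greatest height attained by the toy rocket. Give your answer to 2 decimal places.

Phase 1 (powered ascent): v₀ = 0 m/s, a = 28 m/s².
v = v₀ + at = 0 + (28)(3.5) = 98.0 m/s
Δx = v₀t + ½at² = 0·3.5 + 0.5·28·3.5² = 172 m

Phase 2 (coasting upward): v₀ = 98.0 m/s, a = -9.8 m/s².
v = v₀ + at → t = (0 − 98.0) / -9.8 = 10.0 s
v² = v₀² + 2aΔx → Δx = (0² − 98.0²)/(2·-9.8) = 490 m
Maximum height = 172 + 490 = 662 m

661.50 m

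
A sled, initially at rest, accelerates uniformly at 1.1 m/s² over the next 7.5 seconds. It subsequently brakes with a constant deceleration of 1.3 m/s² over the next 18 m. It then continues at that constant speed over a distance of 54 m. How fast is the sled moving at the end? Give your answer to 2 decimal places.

Phase 1 (accelerating): v₀ = 0 m/s, a = 1.1 m/s².
v = v₀ + at = 0 + (1.1)(7.5) = 8.25 m/s
Δx = v₀t + ½at² = 0·7.5 + 0.5·1.1·7.5² = 30.9 m

Phase 2 (decelerating): v₀ = 8.25 m/s, a = -1.3 m/s².
v² = v₀² + 2aΔx = 8.25² + 2·-1.3·18 = 21.3 → v = 4.61 m/s
t = (v − v₀)/a = (4.61 − 8.25)/-1.3 = 2.80 s

Phase 3 (constant speed): v₀ = 4.61 m/s, a = 0 m/s².
Constant speed: t = d/v = 54/4.61 = 11.7 s
Final speed = 4.61 m/s

4.61 m/s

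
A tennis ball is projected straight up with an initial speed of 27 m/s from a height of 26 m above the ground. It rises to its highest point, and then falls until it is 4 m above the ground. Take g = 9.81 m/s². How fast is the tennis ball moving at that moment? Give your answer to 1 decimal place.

Phase 1 (rising): v₀ = 27.0 m/s, a = -9.81 m/s².
v = v₀ + at → t = (0 − 27.0) / -9.81 = 2.75 s
v² = v₀² + 2aΔx → Δx = (0² − 27.0²)/(2·-9.81) = 37.2 m

Phase 2 (falling): v₀ = 0 m/s, a = -9.81 m/s².
Falls 59.2 m from rest: t = √(2·59.2/9.81) = 3.47 s; v = g·t = 34.1 m/s.
Final speed = 34.1 m/s

34.1 m/s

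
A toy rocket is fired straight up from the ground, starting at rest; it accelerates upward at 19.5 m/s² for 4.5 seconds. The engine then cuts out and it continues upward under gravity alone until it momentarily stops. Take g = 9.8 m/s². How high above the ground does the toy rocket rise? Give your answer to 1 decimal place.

590.3 m

Phase 1 (powered ascent): v₀ = 0 m/s, a = 19.5 m/s².
v = v₀ + at = 0 + (19.5)(4.5) = 87.8 m/s
Δx = v₀t + ½at² = 0·4.5 + 0.5·19.5·4.5² = 197 m

Phase 2 (coasting upward): v₀ = 87.8 m/s, a = -9.8 m/s².
v = v₀ + at → t = (0 − 87.8) / -9.8 = 8.95 s
v² = v₀² + 2aΔx → Δx = (0² − 87.8²)/(2·-9.8) = 393 m
Maximum height = 197 + 393 = 590 m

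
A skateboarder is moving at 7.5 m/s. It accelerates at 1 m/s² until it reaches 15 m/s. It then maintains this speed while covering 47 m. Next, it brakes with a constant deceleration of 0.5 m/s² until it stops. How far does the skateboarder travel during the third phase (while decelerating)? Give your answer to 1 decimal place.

225.0 m

Phase 1 (accelerating): v₀ = 7.50 m/s, a = 1 m/s².
v = v₀ + at → t = (15 − 7.50) / 1 = 7.50 s
v² = v₀² + 2aΔx → Δx = (15² − 7.50²)/(2·1) = 84.4 m

Phase 2 (constant speed): v₀ = 15.0 m/s, a = 0 m/s².
Constant speed: t = d/v = 47/15.0 = 3.13 s

Phase 3 (decelerating): v₀ = 15.0 m/s, a = -0.5 m/s².
v = v₀ + at → t = (0 − 15.0) / -0.5 = 30.0 s
v² = v₀² + 2aΔx → Δx = (0² − 15.0²)/(2·-0.5) = 225 m
Distance in phase 3 = 225 m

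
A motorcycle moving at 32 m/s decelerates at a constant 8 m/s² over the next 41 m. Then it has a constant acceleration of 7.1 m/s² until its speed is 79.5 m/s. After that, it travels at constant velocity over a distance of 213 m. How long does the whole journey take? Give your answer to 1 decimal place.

Phase 1 (decelerating): v₀ = 32.0 m/s, a = -8 m/s².
v² = v₀² + 2aΔx = 32.0² + 2·-8·41 = 368 → v = 19.2 m/s
t = (v − v₀)/a = (19.2 − 32.0)/-8 = 1.60 s

Phase 2 (accelerating): v₀ = 19.2 m/s, a = 7.1 m/s².
v = v₀ + at → t = (79.5 − 19.2) / 7.1 = 8.50 s
v² = v₀² + 2aΔx → Δx = (79.5² − 19.2²)/(2·7.1) = 419 m

Phase 3 (constant speed): v₀ = 79.5 m/s, a = 0 m/s².
Constant speed: t = d/v = 213/79.5 = 2.68 s
Total time = 1.60 + 8.50 + 2.68 = 12.8 s

12.8 s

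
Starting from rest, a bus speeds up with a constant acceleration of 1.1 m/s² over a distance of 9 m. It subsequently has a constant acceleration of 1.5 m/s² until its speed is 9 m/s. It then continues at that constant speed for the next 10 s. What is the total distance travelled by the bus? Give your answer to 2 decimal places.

119.40 m

Phase 1 (accelerating): v₀ = 0 m/s, a = 1.1 m/s².
v² = v₀² + 2aΔx = 0² + 2·1.1·9 = 19.8 → v = 4.45 m/s
t = (v − v₀)/a = (4.45 − 0)/1.1 = 4.05 s

Phase 2 (accelerating): v₀ = 4.45 m/s, a = 1.5 m/s².
v = v₀ + at → t = (9 − 4.45) / 1.5 = 3.03 s
v² = v₀² + 2aΔx → Δx = (9² − 4.45²)/(2·1.5) = 20.4 m

Phase 3 (constant speed): v₀ = 9.00 m/s, a = 0 m/s².
v = v₀ + at = 9.00 + (0)(10) = 9.00 m/s
Δx = v₀t + ½at² = 9.00·10 + 0.5·0·10² = 90.0 m
Total distance = 9.00 + 20.4 + 90.0 = 119 m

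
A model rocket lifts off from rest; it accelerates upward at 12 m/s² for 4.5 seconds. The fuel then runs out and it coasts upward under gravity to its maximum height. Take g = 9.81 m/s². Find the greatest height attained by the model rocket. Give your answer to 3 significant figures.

Phase 1 (powered ascent): v₀ = 0 m/s, a = 12 m/s².
v = v₀ + at = 0 + (12)(4.5) = 54.0 m/s
Δx = v₀t + ½at² = 0·4.5 + 0.5·12·4.5² = 122 m

Phase 2 (coasting upward): v₀ = 54.0 m/s, a = -9.81 m/s².
v = v₀ + at → t = (0 − 54.0) / -9.81 = 5.50 s
v² = v₀² + 2aΔx → Δx = (0² − 54.0²)/(2·-9.81) = 149 m
Maximum height = 122 + 149 = 270 m

270 m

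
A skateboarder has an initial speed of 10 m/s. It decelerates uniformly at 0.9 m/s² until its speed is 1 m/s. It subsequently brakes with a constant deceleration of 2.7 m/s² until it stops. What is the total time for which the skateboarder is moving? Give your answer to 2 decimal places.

Phase 1 (decelerating): v₀ = 10.0 m/s, a = -0.9 m/s².
v = v₀ + at → t = (1 − 10.0) / -0.9 = 10.0 s
v² = v₀² + 2aΔx → Δx = (1² − 10.0²)/(2·-0.9) = 55.0 m

Phase 2 (decelerating): v₀ = 1.00 m/s, a = -2.7 m/s².
v = v₀ + at → t = (0 − 1.00) / -2.7 = 0.370 s
v² = v₀² + 2aΔx → Δx = (0² − 1.00²)/(2·-2.7) = 0.185 m
Total time = 10.0 + 0.370 = 10.4 s

10.37 s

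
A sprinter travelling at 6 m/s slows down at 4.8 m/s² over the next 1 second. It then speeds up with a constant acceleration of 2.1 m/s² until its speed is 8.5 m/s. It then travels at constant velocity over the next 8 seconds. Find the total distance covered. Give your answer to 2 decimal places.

88.46 m

Phase 1 (decelerating): v₀ = 6.00 m/s, a = -4.8 m/s².
v = v₀ + at = 6.00 + (-4.8)(1) = 1.20 m/s
Δx = v₀t + ½at² = 6.00·1 + 0.5·-4.8·1² = 3.60 m

Phase 2 (accelerating): v₀ = 1.20 m/s, a = 2.1 m/s².
v = v₀ + at → t = (8.5 − 1.20) / 2.1 = 3.48 s
v² = v₀² + 2aΔx → Δx = (8.5² − 1.20²)/(2·2.1) = 16.9 m

Phase 3 (constant speed): v₀ = 8.50 m/s, a = 0 m/s².
v = v₀ + at = 8.50 + (0)(8) = 8.50 m/s
Δx = v₀t + ½at² = 8.50·8 + 0.5·0·8² = 68.0 m
Total distance = 3.60 + 16.9 + 68.0 = 88.5 m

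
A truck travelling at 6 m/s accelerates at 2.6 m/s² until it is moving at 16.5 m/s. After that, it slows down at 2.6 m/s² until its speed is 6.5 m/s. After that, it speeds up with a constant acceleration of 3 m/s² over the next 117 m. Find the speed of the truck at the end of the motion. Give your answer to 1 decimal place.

27.3 m/s

Phase 1 (accelerating): v₀ = 6.00 m/s, a = 2.6 m/s².
v = v₀ + at → t = (16.5 − 6.00) / 2.6 = 4.04 s
v² = v₀² + 2aΔx → Δx = (16.5² − 6.00²)/(2·2.6) = 45.4 m

Phase 2 (decelerating): v₀ = 16.5 m/s, a = -2.6 m/s².
v = v₀ + at → t = (6.5 − 16.5) / -2.6 = 3.85 s
v² = v₀² + 2aΔx → Δx = (6.5² − 16.5²)/(2·-2.6) = 44.2 m

Phase 3 (accelerating): v₀ = 6.50 m/s, a = 3 m/s².
v² = v₀² + 2aΔx = 6.50² + 2·3·117 = 744 → v = 27.3 m/s
t = (v − v₀)/a = (27.3 − 6.50)/3 = 6.93 s
Final speed = 27.3 m/s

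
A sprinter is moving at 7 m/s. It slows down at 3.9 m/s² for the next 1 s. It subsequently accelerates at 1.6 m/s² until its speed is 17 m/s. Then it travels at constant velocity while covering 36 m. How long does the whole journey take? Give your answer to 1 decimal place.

11.8 s

Phase 1 (decelerating): v₀ = 7.00 m/s, a = -3.9 m/s².
v = v₀ + at = 7.00 + (-3.9)(1) = 3.10 m/s
Δx = v₀t + ½at² = 7.00·1 + 0.5·-3.9·1² = 5.05 m

Phase 2 (accelerating): v₀ = 3.10 m/s, a = 1.6 m/s².
v = v₀ + at → t = (17 − 3.10) / 1.6 = 8.69 s
v² = v₀² + 2aΔx → Δx = (17² − 3.10²)/(2·1.6) = 87.3 m

Phase 3 (constant speed): v₀ = 17.0 m/s, a = 0 m/s².
Constant speed: t = d/v = 36/17.0 = 2.12 s
Total time = 1.00 + 8.69 + 2.12 = 11.8 s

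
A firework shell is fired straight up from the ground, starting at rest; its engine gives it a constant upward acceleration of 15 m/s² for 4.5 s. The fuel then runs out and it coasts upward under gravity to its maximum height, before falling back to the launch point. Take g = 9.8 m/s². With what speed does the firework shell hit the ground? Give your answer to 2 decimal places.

Phase 1 (powered ascent): v₀ = 0 m/s, a = 15 m/s².
v = v₀ + at = 0 + (15)(4.5) = 67.5 m/s
Δx = v₀t + ½at² = 0·4.5 + 0.5·15·4.5² = 152 m

Phase 2 (coasting upward): v₀ = 67.5 m/s, a = -9.8 m/s².
v = v₀ + at → t = (0 − 67.5) / -9.8 = 6.89 s
v² = v₀² + 2aΔx → Δx = (0² − 67.5²)/(2·-9.8) = 232 m

Phase 3 (free fall): v₀ = 0 m/s, a = -9.8 m/s².
Falls 384 m from rest: t = √(2·384/9.8) = 8.86 s; v = g·t = 86.8 m/s.
Impact speed = 86.8 m/s

86.79 m/s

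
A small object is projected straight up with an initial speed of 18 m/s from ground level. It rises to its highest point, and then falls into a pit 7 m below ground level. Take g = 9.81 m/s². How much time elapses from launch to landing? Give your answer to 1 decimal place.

Phase 1 (rising): v₀ = 18.0 m/s, a = -9.81 m/s².
v = v₀ + at → t = (0 − 18.0) / -9.81 = 1.83 s
v² = v₀² + 2aΔx → Δx = (0² − 18.0²)/(2·-9.81) = 16.5 m

Phase 2 (falling): v₀ = 0 m/s, a = -9.81 m/s².
Falls 23.5 m from rest: t = √(2·23.5/9.81) = 2.19 s; v = g·t = 21.5 m/s.
Total time = 1.83 + 2.19 = 4.02 s

4.0 s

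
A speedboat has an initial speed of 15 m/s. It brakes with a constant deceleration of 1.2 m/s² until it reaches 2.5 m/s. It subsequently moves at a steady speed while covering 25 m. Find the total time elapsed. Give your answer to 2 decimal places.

20.42 s

Phase 1 (decelerating): v₀ = 15.0 m/s, a = -1.2 m/s².
v = v₀ + at → t = (2.5 − 15.0) / -1.2 = 10.4 s
v² = v₀² + 2aΔx → Δx = (2.5² − 15.0²)/(2·-1.2) = 91.1 m

Phase 2 (constant speed): v₀ = 2.50 m/s, a = 0 m/s².
Constant speed: t = d/v = 25/2.50 = 10.0 s
Total time = 10.4 + 10.0 = 20.4 s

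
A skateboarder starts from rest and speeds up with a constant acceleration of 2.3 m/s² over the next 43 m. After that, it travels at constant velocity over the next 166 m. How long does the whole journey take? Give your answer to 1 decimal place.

Phase 1 (accelerating): v₀ = 0 m/s, a = 2.3 m/s².
v² = v₀² + 2aΔx = 0² + 2·2.3·43 = 198 → v = 14.1 m/s
t = (v − v₀)/a = (14.1 − 0)/2.3 = 6.11 s

Phase 2 (constant speed): v₀ = 14.1 m/s, a = 0 m/s².
Constant speed: t = d/v = 166/14.1 = 11.8 s
Total time = 6.11 + 11.8 = 17.9 s

17.9 s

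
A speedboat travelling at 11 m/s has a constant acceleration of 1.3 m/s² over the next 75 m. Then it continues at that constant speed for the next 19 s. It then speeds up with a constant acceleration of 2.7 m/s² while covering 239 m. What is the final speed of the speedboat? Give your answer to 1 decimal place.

Phase 1 (accelerating): v₀ = 11.0 m/s, a = 1.3 m/s².
v² = v₀² + 2aΔx = 11.0² + 2·1.3·75 = 316 → v = 17.8 m/s
t = (v − v₀)/a = (17.8 − 11.0)/1.3 = 5.21 s

Phase 2 (constant speed): v₀ = 17.8 m/s, a = 0 m/s².
v = v₀ + at = 17.8 + (0)(19) = 17.8 m/s
Δx = v₀t + ½at² = 17.8·19 + 0.5·0·19² = 338 m

Phase 3 (accelerating): v₀ = 17.8 m/s, a = 2.7 m/s².
v² = v₀² + 2aΔx = 17.8² + 2·2.7·239 = 1610 → v = 40.1 m/s
t = (v − v₀)/a = (40.1 − 17.8)/2.7 = 8.26 s
Final speed = 40.1 m/s

40.1 m/s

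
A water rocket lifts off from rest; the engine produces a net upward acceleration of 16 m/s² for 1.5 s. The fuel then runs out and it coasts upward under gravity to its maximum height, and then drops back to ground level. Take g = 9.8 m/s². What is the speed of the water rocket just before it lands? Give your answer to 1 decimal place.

30.5 m/s

Phase 1 (powered ascent): v₀ = 0 m/s, a = 16 m/s².
v = v₀ + at = 0 + (16)(1.5) = 24.0 m/s
Δx = v₀t + ½at² = 0·1.5 + 0.5·16·1.5² = 18.0 m

Phase 2 (coasting upward): v₀ = 24.0 m/s, a = -9.8 m/s².
v = v₀ + at → t = (0 − 24.0) / -9.8 = 2.45 s
v² = v₀² + 2aΔx → Δx = (0² − 24.0²)/(2·-9.8) = 29.4 m

Phase 3 (free fall): v₀ = 0 m/s, a = -9.8 m/s².
Falls 47.4 m from rest: t = √(2·47.4/9.8) = 3.11 s; v = g·t = 30.5 m/s.
Impact speed = 30.5 m/s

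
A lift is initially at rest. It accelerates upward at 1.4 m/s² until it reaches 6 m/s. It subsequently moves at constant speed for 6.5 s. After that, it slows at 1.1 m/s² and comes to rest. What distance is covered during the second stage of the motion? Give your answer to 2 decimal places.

39.00 m

Phase 1 (accelerating): v₀ = 0 m/s, a = 1.4 m/s².
v = v₀ + at → t = (6 − 0) / 1.4 = 4.29 s
v² = v₀² + 2aΔx → Δx = (6² − 0²)/(2·1.4) = 12.9 m

Phase 2 (constant speed): v₀ = 6.00 m/s, a = 0 m/s².
v = v₀ + at = 6.00 + (0)(6.5) = 6.00 m/s
Δx = v₀t + ½at² = 6.00·6.5 + 0.5·0·6.5² = 39.0 m
Distance in phase 2 = 39.0 m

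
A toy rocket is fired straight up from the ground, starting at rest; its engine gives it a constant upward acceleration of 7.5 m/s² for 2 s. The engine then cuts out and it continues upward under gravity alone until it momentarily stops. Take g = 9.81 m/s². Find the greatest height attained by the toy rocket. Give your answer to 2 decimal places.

26.47 m

Phase 1 (powered ascent): v₀ = 0 m/s, a = 7.5 m/s².
v = v₀ + at = 0 + (7.5)(2) = 15.0 m/s
Δx = v₀t + ½at² = 0·2 + 0.5·7.5·2² = 15.0 m

Phase 2 (coasting upward): v₀ = 15.0 m/s, a = -9.81 m/s².
v = v₀ + at → t = (0 − 15.0) / -9.81 = 1.53 s
v² = v₀² + 2aΔx → Δx = (0² − 15.0²)/(2·-9.81) = 11.5 m
Maximum height = 15.0 + 11.5 = 26.5 m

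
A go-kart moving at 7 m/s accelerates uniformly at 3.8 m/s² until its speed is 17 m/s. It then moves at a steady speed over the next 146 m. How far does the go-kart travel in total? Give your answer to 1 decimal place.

177.6 m

Phase 1 (accelerating): v₀ = 7.00 m/s, a = 3.8 m/s².
v = v₀ + at → t = (17 − 7.00) / 3.8 = 2.63 s
v² = v₀² + 2aΔx → Δx = (17² − 7.00²)/(2·3.8) = 31.6 m

Phase 2 (constant speed): v₀ = 17.0 m/s, a = 0 m/s².
Constant speed: t = d/v = 146/17.0 = 8.59 s
Total distance = 31.6 + 146 = 178 m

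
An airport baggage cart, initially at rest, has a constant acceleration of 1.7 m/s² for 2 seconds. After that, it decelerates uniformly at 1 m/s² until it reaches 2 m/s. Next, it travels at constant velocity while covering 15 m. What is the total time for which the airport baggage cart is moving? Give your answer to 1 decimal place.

Phase 1 (accelerating): v₀ = 0 m/s, a = 1.7 m/s².
v = v₀ + at = 0 + (1.7)(2) = 3.40 m/s
Δx = v₀t + ½at² = 0·2 + 0.5·1.7·2² = 3.40 m

Phase 2 (decelerating): v₀ = 3.40 m/s, a = -1 m/s².
v = v₀ + at → t = (2 − 3.40) / -1 = 1.40 s
v² = v₀² + 2aΔx → Δx = (2² − 3.40²)/(2·-1) = 3.78 m

Phase 3 (constant speed): v₀ = 2.00 m/s, a = 0 m/s².
Constant speed: t = d/v = 15/2.00 = 7.50 s
Total time = 2.00 + 1.40 + 7.50 = 10.9 s

10.9 s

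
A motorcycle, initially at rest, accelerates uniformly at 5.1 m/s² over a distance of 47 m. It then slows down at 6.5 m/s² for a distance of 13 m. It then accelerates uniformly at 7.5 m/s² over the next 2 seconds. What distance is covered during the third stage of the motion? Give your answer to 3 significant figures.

Phase 1 (accelerating): v₀ = 0 m/s, a = 5.1 m/s².
v² = v₀² + 2aΔx = 0² + 2·5.1·47 = 479 → v = 21.9 m/s
t = (v − v₀)/a = (21.9 − 0)/5.1 = 4.29 s

Phase 2 (decelerating): v₀ = 21.9 m/s, a = -6.5 m/s².
v² = v₀² + 2aΔx = 21.9² + 2·-6.5·13 = 310 → v = 17.6 m/s
t = (v − v₀)/a = (17.6 − 21.9)/-6.5 = 0.658 s

Phase 3 (accelerating): v₀ = 17.6 m/s, a = 7.5 m/s².
v = v₀ + at = 17.6 + (7.5)(2) = 32.6 m/s
Δx = v₀t + ½at² = 17.6·2 + 0.5·7.5·2² = 50.2 m
Distance in phase 3 = 50.2 m

50.2 m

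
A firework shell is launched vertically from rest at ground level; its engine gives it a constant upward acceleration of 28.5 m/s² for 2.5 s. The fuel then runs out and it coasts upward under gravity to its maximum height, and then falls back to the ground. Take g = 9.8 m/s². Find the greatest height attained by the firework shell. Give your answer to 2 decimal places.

348.07 m

Phase 1 (powered ascent): v₀ = 0 m/s, a = 28.5 m/s².
v = v₀ + at = 0 + (28.5)(2.5) = 71.2 m/s
Δx = v₀t + ½at² = 0·2.5 + 0.5·28.5·2.5² = 89.1 m

Phase 2 (coasting upward): v₀ = 71.2 m/s, a = -9.8 m/s².
v = v₀ + at → t = (0 − 71.2) / -9.8 = 7.27 s
v² = v₀² + 2aΔx → Δx = (0² − 71.2²)/(2·-9.8) = 259 m
Maximum height = 89.1 + 259 = 348 m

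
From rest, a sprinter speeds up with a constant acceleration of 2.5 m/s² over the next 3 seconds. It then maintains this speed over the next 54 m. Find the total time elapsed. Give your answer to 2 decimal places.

10.20 s

Phase 1 (accelerating): v₀ = 0 m/s, a = 2.5 m/s².
v = v₀ + at = 0 + (2.5)(3) = 7.50 m/s
Δx = v₀t + ½at² = 0·3 + 0.5·2.5·3² = 11.2 m

Phase 2 (constant speed): v₀ = 7.50 m/s, a = 0 m/s².
Constant speed: t = d/v = 54/7.50 = 7.20 s
Total time = 3.00 + 7.20 = 10.2 s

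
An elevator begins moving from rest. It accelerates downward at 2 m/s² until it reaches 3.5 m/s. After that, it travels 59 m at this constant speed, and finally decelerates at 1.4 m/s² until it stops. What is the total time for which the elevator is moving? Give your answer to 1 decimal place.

Phase 1 (accelerating): v₀ = 0 m/s, a = 2 m/s².
v = v₀ + at → t = (3.5 − 0) / 2 = 1.75 s
v² = v₀² + 2aΔx → Δx = (3.5² − 0²)/(2·2) = 3.06 m

Phase 2 (constant speed): v₀ = 3.50 m/s, a = 0 m/s².
Constant speed: t = d/v = 59/3.50 = 16.9 s

Phase 3 (decelerating): v₀ = 3.50 m/s, a = -1.4 m/s².
v = v₀ + at → t = (0 − 3.50) / -1.4 = 2.50 s
v² = v₀² + 2aΔx → Δx = (0² − 3.50²)/(2·-1.4) = 4.38 m
Total time = 1.75 + 16.9 + 2.50 = 21.1 s

21.1 s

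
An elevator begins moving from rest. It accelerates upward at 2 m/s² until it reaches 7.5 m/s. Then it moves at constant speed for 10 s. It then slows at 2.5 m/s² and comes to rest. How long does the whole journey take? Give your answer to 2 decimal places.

Phase 1 (accelerating): v₀ = 0 m/s, a = 2 m/s².
v = v₀ + at → t = (7.5 − 0) / 2 = 3.75 s
v² = v₀² + 2aΔx → Δx = (7.5² − 0²)/(2·2) = 14.1 m

Phase 2 (constant speed): v₀ = 7.50 m/s, a = 0 m/s².
v = v₀ + at = 7.50 + (0)(10) = 7.50 m/s
Δx = v₀t + ½at² = 7.50·10 + 0.5·0·10² = 75.0 m

Phase 3 (decelerating): v₀ = 7.50 m/s, a = -2.5 m/s².
v = v₀ + at → t = (0 − 7.50) / -2.5 = 3.00 s
v² = v₀² + 2aΔx → Δx = (0² − 7.50²)/(2·-2.5) = 11.2 m
Total time = 3.75 + 10.0 + 3.00 = 16.8 s

16.75 s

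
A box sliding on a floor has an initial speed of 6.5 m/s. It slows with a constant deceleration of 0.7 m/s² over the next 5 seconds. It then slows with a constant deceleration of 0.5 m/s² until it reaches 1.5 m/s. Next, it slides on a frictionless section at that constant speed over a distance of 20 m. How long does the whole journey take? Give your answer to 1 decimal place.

21.3 s

Phase 1 (decelerating): v₀ = 6.50 m/s, a = -0.7 m/s².
v = v₀ + at = 6.50 + (-0.7)(5) = 3.00 m/s
Δx = v₀t + ½at² = 6.50·5 + 0.5·-0.7·5² = 23.8 m

Phase 2 (decelerating): v₀ = 3.00 m/s, a = -0.5 m/s².
v = v₀ + at → t = (1.5 − 3.00) / -0.5 = 3.00 s
v² = v₀² + 2aΔx → Δx = (1.5² − 3.00²)/(2·-0.5) = 6.75 m

Phase 3 (constant speed): v₀ = 1.50 m/s, a = 0 m/s².
Constant speed: t = d/v = 20/1.50 = 13.3 s
Total time = 5.00 + 3.00 + 13.3 = 21.3 s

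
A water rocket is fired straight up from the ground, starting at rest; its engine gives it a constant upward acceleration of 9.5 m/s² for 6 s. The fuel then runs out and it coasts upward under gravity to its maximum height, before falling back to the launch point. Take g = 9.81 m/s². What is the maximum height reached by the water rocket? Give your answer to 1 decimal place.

336.6 m

Phase 1 (powered ascent): v₀ = 0 m/s, a = 9.5 m/s².
v = v₀ + at = 0 + (9.5)(6) = 57.0 m/s
Δx = v₀t + ½at² = 0·6 + 0.5·9.5·6² = 171 m

Phase 2 (coasting upward): v₀ = 57.0 m/s, a = -9.81 m/s².
v = v₀ + at → t = (0 − 57.0) / -9.81 = 5.81 s
v² = v₀² + 2aΔx → Δx = (0² − 57.0²)/(2·-9.81) = 166 m
Maximum height = 171 + 166 = 337 m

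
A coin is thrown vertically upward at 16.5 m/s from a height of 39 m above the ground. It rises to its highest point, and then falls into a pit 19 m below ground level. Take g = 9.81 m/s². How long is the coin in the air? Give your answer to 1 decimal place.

Phase 1 (rising): v₀ = 16.5 m/s, a = -9.81 m/s².
v = v₀ + at → t = (0 − 16.5) / -9.81 = 1.68 s
v² = v₀² + 2aΔx → Δx = (0² − 16.5²)/(2·-9.81) = 13.9 m

Phase 2 (falling): v₀ = 0 m/s, a = -9.81 m/s².
Falls 71.9 m from rest: t = √(2·71.9/9.81) = 3.83 s; v = g·t = 37.6 m/s.
Total time = 1.68 + 3.83 = 5.51 s

5.5 s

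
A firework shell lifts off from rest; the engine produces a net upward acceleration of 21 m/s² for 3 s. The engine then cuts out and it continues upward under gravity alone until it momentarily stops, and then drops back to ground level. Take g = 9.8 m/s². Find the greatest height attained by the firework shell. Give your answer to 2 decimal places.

297.00 m

Phase 1 (powered ascent): v₀ = 0 m/s, a = 21 m/s².
v = v₀ + at = 0 + (21)(3) = 63.0 m/s
Δx = v₀t + ½at² = 0·3 + 0.5·21·3² = 94.5 m

Phase 2 (coasting upward): v₀ = 63.0 m/s, a = -9.8 m/s².
v = v₀ + at → t = (0 − 63.0) / -9.8 = 6.43 s
v² = v₀² + 2aΔx → Δx = (0² − 63.0²)/(2·-9.8) = 202 m
Maximum height = 94.5 + 202 = 297 m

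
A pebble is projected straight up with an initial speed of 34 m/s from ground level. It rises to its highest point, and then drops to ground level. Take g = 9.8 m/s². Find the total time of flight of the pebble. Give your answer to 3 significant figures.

6.94 s

Phase 1 (rising): v₀ = 34.0 m/s, a = -9.8 m/s².
v = v₀ + at → t = (0 − 34.0) / -9.8 = 3.47 s
v² = v₀² + 2aΔx → Δx = (0² − 34.0²)/(2·-9.8) = 59.0 m

Phase 2 (falling): v₀ = 0 m/s, a = -9.8 m/s².
Falls 59.0 m from rest: t = √(2·59.0/9.8) = 3.47 s; v = g·t = 34.0 m/s.
Total time = 3.47 + 3.47 = 6.94 s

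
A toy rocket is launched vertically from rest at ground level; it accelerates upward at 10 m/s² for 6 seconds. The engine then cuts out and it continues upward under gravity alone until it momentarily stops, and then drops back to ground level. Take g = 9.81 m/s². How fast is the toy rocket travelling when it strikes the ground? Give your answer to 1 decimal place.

Phase 1 (powered ascent): v₀ = 0 m/s, a = 10 m/s².
v = v₀ + at = 0 + (10)(6) = 60.0 m/s
Δx = v₀t + ½at² = 0·6 + 0.5·10·6² = 180 m

Phase 2 (coasting upward): v₀ = 60.0 m/s, a = -9.81 m/s².
v = v₀ + at → t = (0 − 60.0) / -9.81 = 6.12 s
v² = v₀² + 2aΔx → Δx = (0² − 60.0²)/(2·-9.81) = 183 m

Phase 3 (free fall): v₀ = 0 m/s, a = -9.81 m/s².
Falls 363 m from rest: t = √(2·363/9.81) = 8.61 s; v = g·t = 84.4 m/s.
Impact speed = 84.4 m/s

84.4 m/s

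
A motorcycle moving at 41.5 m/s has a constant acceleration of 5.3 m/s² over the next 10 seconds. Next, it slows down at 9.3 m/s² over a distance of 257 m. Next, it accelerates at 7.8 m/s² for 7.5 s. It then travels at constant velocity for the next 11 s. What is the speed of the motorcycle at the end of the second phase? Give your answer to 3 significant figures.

Phase 1 (accelerating): v₀ = 41.5 m/s, a = 5.3 m/s².
v = v₀ + at = 41.5 + (5.3)(10) = 94.5 m/s
Δx = v₀t + ½at² = 41.5·10 + 0.5·5.3·10² = 680 m

Phase 2 (decelerating): v₀ = 94.5 m/s, a = -9.3 m/s².
v² = v₀² + 2aΔx = 94.5² + 2·-9.3·257 = 4150 → v = 64.4 m/s
t = (v − v₀)/a = (64.4 − 94.5)/-9.3 = 3.23 s
Speed at end of phase 2 = 64.4 m/s

64.4 m/s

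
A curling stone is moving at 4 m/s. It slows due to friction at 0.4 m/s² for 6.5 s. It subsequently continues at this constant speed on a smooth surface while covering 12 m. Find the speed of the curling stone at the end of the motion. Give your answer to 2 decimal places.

Phase 1 (decelerating): v₀ = 4.00 m/s, a = -0.4 m/s².
v = v₀ + at = 4.00 + (-0.4)(6.5) = 1.40 m/s
Δx = v₀t + ½at² = 4.00·6.5 + 0.5·-0.4·6.5² = 17.5 m

Phase 2 (constant speed): v₀ = 1.40 m/s, a = 0 m/s².
Constant speed: t = d/v = 12/1.40 = 8.57 s
Final speed = 1.40 m/s

1.40 m/s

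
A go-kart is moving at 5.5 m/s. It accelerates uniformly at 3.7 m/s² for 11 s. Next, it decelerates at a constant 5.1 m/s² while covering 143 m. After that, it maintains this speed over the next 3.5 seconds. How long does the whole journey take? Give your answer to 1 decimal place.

Phase 1 (accelerating): v₀ = 5.50 m/s, a = 3.7 m/s².
v = v₀ + at = 5.50 + (3.7)(11) = 46.2 m/s
Δx = v₀t + ½at² = 5.50·11 + 0.5·3.7·11² = 284 m

Phase 2 (decelerating): v₀ = 46.2 m/s, a = -5.1 m/s².
v² = v₀² + 2aΔx = 46.2² + 2·-5.1·143 = 676 → v = 26.0 m/s
t = (v − v₀)/a = (26.0 − 46.2)/-5.1 = 3.96 s

Phase 3 (constant speed): v₀ = 26.0 m/s, a = 0 m/s².
v = v₀ + at = 26.0 + (0)(3.5) = 26.0 m/s
Δx = v₀t + ½at² = 26.0·3.5 + 0.5·0·3.5² = 91.0 m
Total time = 11.0 + 3.96 + 3.50 = 18.5 s

18.5 s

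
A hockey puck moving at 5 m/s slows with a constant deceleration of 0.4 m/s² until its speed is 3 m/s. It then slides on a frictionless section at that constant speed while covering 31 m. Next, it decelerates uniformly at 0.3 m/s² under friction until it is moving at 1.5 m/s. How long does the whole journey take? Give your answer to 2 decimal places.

20.33 s

Phase 1 (decelerating): v₀ = 5.00 m/s, a = -0.4 m/s².
v = v₀ + at → t = (3 − 5.00) / -0.4 = 5.00 s
v² = v₀² + 2aΔx → Δx = (3² − 5.00²)/(2·-0.4) = 20.0 m

Phase 2 (constant speed): v₀ = 3.00 m/s, a = 0 m/s².
Constant speed: t = d/v = 31/3.00 = 10.3 s

Phase 3 (decelerating): v₀ = 3.00 m/s, a = -0.3 m/s².
v = v₀ + at → t = (1.5 − 3.00) / -0.3 = 5.00 s
v² = v₀² + 2aΔx → Δx = (1.5² − 3.00²)/(2·-0.3) = 11.2 m
Total time = 5.00 + 10.3 + 5.00 = 20.3 s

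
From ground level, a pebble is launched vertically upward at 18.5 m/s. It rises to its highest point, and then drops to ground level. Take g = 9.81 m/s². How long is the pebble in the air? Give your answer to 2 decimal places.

Phase 1 (rising): v₀ = 18.5 m/s, a = -9.81 m/s².
v = v₀ + at → t = (0 − 18.5) / -9.81 = 1.89 s
v² = v₀² + 2aΔx → Δx = (0² − 18.5²)/(2·-9.81) = 17.4 m

Phase 2 (falling): v₀ = 0 m/s, a = -9.81 m/s².
Falls 17.4 m from rest: t = √(2·17.4/9.81) = 1.89 s; v = g·t = 18.5 m/s.
Total time = 1.89 + 1.89 = 3.77 s

3.77 s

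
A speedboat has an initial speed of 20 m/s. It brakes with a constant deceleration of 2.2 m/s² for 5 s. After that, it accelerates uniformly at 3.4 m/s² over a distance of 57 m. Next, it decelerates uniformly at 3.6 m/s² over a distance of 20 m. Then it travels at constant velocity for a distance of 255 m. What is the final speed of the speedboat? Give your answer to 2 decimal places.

Phase 1 (decelerating): v₀ = 20.0 m/s, a = -2.2 m/s².
v = v₀ + at = 20.0 + (-2.2)(5) = 9.00 m/s
Δx = v₀t + ½at² = 20.0·5 + 0.5·-2.2·5² = 72.5 m

Phase 2 (accelerating): v₀ = 9.00 m/s, a = 3.4 m/s².
v² = v₀² + 2aΔx = 9.00² + 2·3.4·57 = 469 → v = 21.6 m/s
t = (v − v₀)/a = (21.6 − 9.00)/3.4 = 3.72 s

Phase 3 (decelerating): v₀ = 21.6 m/s, a = -3.6 m/s².
v² = v₀² + 2aΔx = 21.6² + 2·-3.6·20 = 325 → v = 18.0 m/s
t = (v − v₀)/a = (18.0 − 21.6)/-3.6 = 1.01 s

Phase 4 (constant speed): v₀ = 18.0 m/s, a = 0 m/s².
Constant speed: t = d/v = 255/18.0 = 14.2 s
Final speed = 18.0 m/s

18.02 m/s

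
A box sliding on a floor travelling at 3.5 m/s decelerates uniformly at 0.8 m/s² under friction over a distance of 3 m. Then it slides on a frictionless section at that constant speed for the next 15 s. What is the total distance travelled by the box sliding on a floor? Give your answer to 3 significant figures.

Phase 1 (decelerating): v₀ = 3.50 m/s, a = -0.8 m/s².
v² = v₀² + 2aΔx = 3.50² + 2·-0.8·3 = 7.45 → v = 2.73 m/s
t = (v − v₀)/a = (2.73 − 3.50)/-0.8 = 0.963 s

Phase 2 (constant speed): v₀ = 2.73 m/s, a = 0 m/s².
v = v₀ + at = 2.73 + (0)(15) = 2.73 m/s
Δx = v₀t + ½at² = 2.73·15 + 0.5·0·15² = 40.9 m
Total distance = 3.00 + 40.9 = 43.9 m

43.9 m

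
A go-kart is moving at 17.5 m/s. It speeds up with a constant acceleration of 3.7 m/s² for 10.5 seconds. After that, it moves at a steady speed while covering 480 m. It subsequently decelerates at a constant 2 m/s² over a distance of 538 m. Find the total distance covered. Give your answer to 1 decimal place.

1405.7 m

Phase 1 (accelerating): v₀ = 17.5 m/s, a = 3.7 m/s².
v = v₀ + at = 17.5 + (3.7)(10.5) = 56.4 m/s
Δx = v₀t + ½at² = 17.5·10.5 + 0.5·3.7·10.5² = 388 m

Phase 2 (constant speed): v₀ = 56.4 m/s, a = 0 m/s².
Constant speed: t = d/v = 480/56.4 = 8.52 s

Phase 3 (decelerating): v₀ = 56.4 m/s, a = -2 m/s².
v² = v₀² + 2aΔx = 56.4² + 2·-2·538 = 1020 → v = 32.0 m/s
t = (v − v₀)/a = (32.0 − 56.4)/-2 = 12.2 s
Total distance = 388 + 480 + 538 = 1410 m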